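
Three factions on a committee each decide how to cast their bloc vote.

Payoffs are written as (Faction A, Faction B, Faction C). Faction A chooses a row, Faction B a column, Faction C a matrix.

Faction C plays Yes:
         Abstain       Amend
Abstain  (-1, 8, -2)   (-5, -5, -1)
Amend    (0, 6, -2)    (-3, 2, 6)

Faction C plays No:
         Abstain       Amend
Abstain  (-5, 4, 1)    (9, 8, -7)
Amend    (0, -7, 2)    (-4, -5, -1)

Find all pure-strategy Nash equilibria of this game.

There is no pure-strategy Nash equilibrium.

Check each profile: it is a Nash equilibrium iff no player can strictly gain by switching unilaterally.
(Abstain, Abstain, Yes): Faction A can switch to Amend (-1 → 0). Not NE.
(Abstain, Abstain, No): Faction A can switch to Amend (-5 → 0). Not NE.
(Abstain, Amend, Yes): Faction A can switch to Amend (-5 → -3). Not NE.
(Abstain, Amend, No): Faction C can switch to Yes (-7 → -1). Not NE.
(Amend, Abstain, Yes): Faction C can switch to No (-2 → 2). Not NE.
(Amend, Abstain, No): Faction B can switch to Amend (-7 → -5). Not NE.
(Amend, Amend, Yes): Faction B can switch to Abstain (2 → 6). Not NE.
(Amend, Amend, No): Faction A can switch to Abstain (-4 → 9). Not NE.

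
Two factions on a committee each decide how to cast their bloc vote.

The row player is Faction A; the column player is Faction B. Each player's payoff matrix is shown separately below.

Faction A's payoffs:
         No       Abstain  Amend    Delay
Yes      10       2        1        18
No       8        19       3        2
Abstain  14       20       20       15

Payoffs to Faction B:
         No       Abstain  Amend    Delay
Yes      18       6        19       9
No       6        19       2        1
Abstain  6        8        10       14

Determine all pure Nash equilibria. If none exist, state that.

No pure-strategy Nash equilibrium.

(Yes, No): Faction A can switch to Abstain (10 → 14). Not NE.
(Yes, Abstain): Faction A can switch to No (2 → 19). Not NE.
(Yes, Amend): Faction A can switch to No (1 → 3). Not NE.
(Yes, Delay): Faction B can switch to No (9 → 18). Not NE.
(No, No): Faction A can switch to Yes (8 → 10). Not NE.
(No, Abstain): Faction A can switch to Abstain (19 → 20). Not NE.
(No, Amend): Faction A can switch to Abstain (3 → 20). Not NE.
(No, Delay): Faction A can switch to Yes (2 → 18). Not NE.
(The remaining 4 profiles each have a profitable deviation by the same check.)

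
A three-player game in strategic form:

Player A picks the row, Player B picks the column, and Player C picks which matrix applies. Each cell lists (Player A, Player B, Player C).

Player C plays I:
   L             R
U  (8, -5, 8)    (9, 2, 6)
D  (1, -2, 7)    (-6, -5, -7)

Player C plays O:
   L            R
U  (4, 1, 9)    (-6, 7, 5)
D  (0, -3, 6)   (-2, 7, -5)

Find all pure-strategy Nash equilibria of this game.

Player A against (L, I): payoffs 8, 1 → best response U.
Player A against (L, O): payoffs 4, 0 → best response U.
Player A against (R, I): payoffs 9, -6 → best response U.
Player A against (R, O): payoffs -6, -2 → best response D.
Player B against (U, I): payoffs -5, 2 → best response R.
Player B against (U, O): payoffs 1, 7 → best response R.
Player B against (D, I): payoffs -2, -5 → best response L.
Player B against (D, O): payoffs -3, 7 → best response R.
Player C against (U, L): payoffs 8, 9 → best response O.
Player C against (U, R): payoffs 6, 5 → best response I.
Player C against (D, L): payoffs 7, 6 → best response I.
Player C against (D, R): payoffs -7, -5 → best response O.
Mutual best responses: (U, R, I); (D, R, O).

The pure Nash equilibria are (U, R, I), (D, R, O).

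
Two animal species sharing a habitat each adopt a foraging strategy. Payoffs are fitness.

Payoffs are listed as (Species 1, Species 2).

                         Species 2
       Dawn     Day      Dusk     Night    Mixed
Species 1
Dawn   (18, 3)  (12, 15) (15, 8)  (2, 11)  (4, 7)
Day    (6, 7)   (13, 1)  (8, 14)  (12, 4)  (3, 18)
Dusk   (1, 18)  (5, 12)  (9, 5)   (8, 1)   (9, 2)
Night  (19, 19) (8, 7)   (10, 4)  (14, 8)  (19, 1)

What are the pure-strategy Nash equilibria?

The unique pure-strategy Nash equilibrium is (Night, Dawn).

(Dawn, Dawn): Species 1 can switch to Night (18 → 19). Not NE.
(Dawn, Day): Species 1 can switch to Day (12 → 13). Not NE.
(Dawn, Dusk): Species 2 can switch to Day (8 → 15). Not NE.
(Dawn, Night): Species 1 can switch to Day (2 → 12). Not NE.
(Dawn, Mixed): Species 1 can switch to Dusk (4 → 9). Not NE.
(Day, Dawn): Species 1 can switch to Dawn (6 → 18). Not NE.
(Day, Day): Species 2 can switch to Dawn (1 → 7). Not NE.
(Day, Dusk): Species 1 can switch to Dawn (8 → 15). Not NE.
(Day, Night): Species 1 can switch to Night (12 → 14). Not NE.
(Day, Mixed): Species 1 can switch to Dawn (3 → 4). Not NE.
(Night, Dawn): Species 1 gets 19, best alternative 18; Species 2 gets 19, best alternative 8. No profitable deviation — NE.
(The remaining 9 profiles each have a profitable deviation by the same check.)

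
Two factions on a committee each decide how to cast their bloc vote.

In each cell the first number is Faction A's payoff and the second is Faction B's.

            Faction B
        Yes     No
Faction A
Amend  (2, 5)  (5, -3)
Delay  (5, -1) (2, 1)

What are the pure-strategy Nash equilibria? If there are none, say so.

For each strategy profile, look for a profitable unilateral deviation.
(Amend, Yes): Faction A can switch to Delay (2 → 5). Not NE.
(Amend, No): Faction B can switch to Yes (-3 → 5). Not NE.
(Delay, Yes): Faction B can switch to No (-1 → 1). Not NE.
(Delay, No): Faction A can switch to Amend (2 → 5). Not NE.

No pure-strategy Nash equilibrium.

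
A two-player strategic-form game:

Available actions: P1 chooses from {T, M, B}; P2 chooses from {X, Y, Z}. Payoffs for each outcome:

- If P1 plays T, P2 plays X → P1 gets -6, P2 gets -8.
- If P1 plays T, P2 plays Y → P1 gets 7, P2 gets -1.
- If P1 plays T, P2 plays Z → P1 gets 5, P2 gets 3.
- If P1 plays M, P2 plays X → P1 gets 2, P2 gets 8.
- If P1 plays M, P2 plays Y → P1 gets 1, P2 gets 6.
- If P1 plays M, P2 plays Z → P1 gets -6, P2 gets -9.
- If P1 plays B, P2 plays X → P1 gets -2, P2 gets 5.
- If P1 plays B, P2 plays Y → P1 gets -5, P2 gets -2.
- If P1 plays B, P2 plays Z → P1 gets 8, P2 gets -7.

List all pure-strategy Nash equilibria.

(T, X): P1 can switch to M (-6 → 2). Not NE.
(T, Y): P2 can switch to Z (-1 → 3). Not NE.
(T, Z): P1 can switch to B (5 → 8). Not NE.
(M, X): P1 gets 2, best alternative -2; P2 gets 8, best alternative 6. No profitable deviation — NE.
(M, Y): P1 can switch to T (1 → 7). Not NE.
(M, Z): P1 can switch to T (-6 → 5). Not NE.
(B, X): P1 can switch to M (-2 → 2). Not NE.
(The remaining 2 profiles each have a profitable deviation by the same check.)

(M, X)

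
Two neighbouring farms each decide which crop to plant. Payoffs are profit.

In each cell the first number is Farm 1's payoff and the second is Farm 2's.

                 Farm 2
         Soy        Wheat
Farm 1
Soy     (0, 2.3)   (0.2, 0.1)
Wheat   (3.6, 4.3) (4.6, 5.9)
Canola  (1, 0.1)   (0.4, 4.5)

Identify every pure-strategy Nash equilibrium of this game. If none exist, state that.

The unique pure-strategy Nash equilibrium is (Wheat, Wheat).

Check each profile: it is a Nash equilibrium iff no player can strictly gain by switching unilaterally.
(Soy, Soy): Farm 1 can switch to Wheat (0 → 3.6). Not NE.
(Soy, Wheat): Farm 1 can switch to Wheat (0.2 → 4.6). Not NE.
(Wheat, Soy): Farm 2 can switch to Wheat (4.3 → 5.9). Not NE.
(Wheat, Wheat): Farm 1 gets 4.6, best alternative 0.4; Farm 2 gets 5.9, best alternative 4.3. No profitable deviation — NE.
(Canola, Soy): Farm 1 can switch to Wheat (1 → 3.6). Not NE.
(Canola, Wheat): Farm 1 can switch to Wheat (0.4 → 4.6). Not NE.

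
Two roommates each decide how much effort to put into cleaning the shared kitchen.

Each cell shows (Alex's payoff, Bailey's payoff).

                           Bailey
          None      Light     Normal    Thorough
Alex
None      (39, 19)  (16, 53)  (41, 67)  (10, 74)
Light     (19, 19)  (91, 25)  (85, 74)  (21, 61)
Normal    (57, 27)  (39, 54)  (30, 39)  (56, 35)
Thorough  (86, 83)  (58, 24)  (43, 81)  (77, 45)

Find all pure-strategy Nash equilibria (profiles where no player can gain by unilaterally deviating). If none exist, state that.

(Light, Normal); (Thorough, None)

(None, None): Alex can switch to Normal (39 → 57). Not NE.
(None, Light): Alex can switch to Light (16 → 91). Not NE.
(None, Normal): Alex can switch to Light (41 → 85). Not NE.
(None, Thorough): Alex can switch to Light (10 → 21). Not NE.
(Light, None): Alex can switch to None (19 → 39). Not NE.
(Light, Light): Bailey can switch to Normal (25 → 74). Not NE.
(Light, Normal): Alex gets 85, best alternative 43; Bailey gets 74, best alternative 61. No profitable deviation — NE.
(Thorough, None): Alex gets 86, best alternative 57; Bailey gets 83, best alternative 81. No profitable deviation — NE.
(The remaining 8 profiles each have a profitable deviation by the same check.)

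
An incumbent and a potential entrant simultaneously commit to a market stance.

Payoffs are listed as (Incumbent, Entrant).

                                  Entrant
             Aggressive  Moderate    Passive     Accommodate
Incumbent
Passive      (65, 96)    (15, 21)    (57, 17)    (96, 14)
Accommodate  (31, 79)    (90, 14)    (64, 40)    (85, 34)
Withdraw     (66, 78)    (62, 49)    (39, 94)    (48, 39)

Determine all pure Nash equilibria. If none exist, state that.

No pure-strategy Nash equilibrium.

Incumbent against Aggressive: payoffs 65, 31, 66 → best response Withdraw.
Incumbent against Moderate: payoffs 15, 90, 62 → best response Accommodate.
Incumbent against Passive: payoffs 57, 64, 39 → best response Accommodate.
Incumbent against Accommodate: payoffs 96, 85, 48 → best response Passive.
Entrant against Passive: payoffs 96, 21, 17, 14 → best response Aggressive.
Entrant against Accommodate: payoffs 79, 14, 40, 34 → best response Aggressive.
Entrant against Withdraw: payoffs 78, 49, 94, 39 → best response Passive.
No profile is a mutual best response for all players.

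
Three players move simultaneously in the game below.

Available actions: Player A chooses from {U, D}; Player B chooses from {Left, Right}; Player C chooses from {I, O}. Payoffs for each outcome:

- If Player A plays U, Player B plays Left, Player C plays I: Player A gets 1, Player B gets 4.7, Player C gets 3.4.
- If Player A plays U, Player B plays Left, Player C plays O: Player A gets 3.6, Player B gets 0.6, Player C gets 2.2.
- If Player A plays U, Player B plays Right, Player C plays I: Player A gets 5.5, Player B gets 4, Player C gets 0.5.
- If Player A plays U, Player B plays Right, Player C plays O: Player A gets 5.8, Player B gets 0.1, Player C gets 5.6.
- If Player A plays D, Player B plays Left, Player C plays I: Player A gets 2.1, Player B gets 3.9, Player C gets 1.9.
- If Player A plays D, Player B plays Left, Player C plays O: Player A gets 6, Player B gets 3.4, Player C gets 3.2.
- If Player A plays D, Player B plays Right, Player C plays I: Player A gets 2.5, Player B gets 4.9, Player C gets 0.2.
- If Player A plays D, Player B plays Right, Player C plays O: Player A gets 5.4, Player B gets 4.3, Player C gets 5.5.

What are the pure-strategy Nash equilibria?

This game has no pure Nash equilibrium.

Player A against (Left, I): payoffs 1, 2.1 → best response D.
Player A against (Left, O): payoffs 3.6, 6 → best response D.
Player A against (Right, I): payoffs 5.5, 2.5 → best response U.
Player A against (Right, O): payoffs 5.8, 5.4 → best response U.
Player B against (U, I): payoffs 4.7, 4 → best response Left.
Player B against (U, O): payoffs 0.6, 0.1 → best response Left.
Player B against (D, I): payoffs 3.9, 4.9 → best response Right.
Player B against (D, O): payoffs 3.4, 4.3 → best response Right.
Player C against (U, Left): payoffs 3.4, 2.2 → best response I.
Player C against (U, Right): payoffs 0.5, 5.6 → best response O.
Player C against (D, Left): payoffs 1.9, 3.2 → best response O.
Player C against (D, Right): payoffs 0.2, 5.5 → best response O.
No profile is a mutual best response for all players.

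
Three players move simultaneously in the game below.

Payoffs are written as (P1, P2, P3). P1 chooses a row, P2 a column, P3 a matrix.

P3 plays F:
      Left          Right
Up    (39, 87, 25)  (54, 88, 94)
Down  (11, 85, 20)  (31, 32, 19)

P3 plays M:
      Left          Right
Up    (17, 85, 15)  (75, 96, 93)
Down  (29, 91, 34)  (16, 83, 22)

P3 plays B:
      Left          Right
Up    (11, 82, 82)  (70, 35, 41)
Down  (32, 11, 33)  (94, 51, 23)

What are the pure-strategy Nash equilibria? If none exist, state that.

P1 against (Left, F): payoffs 39, 11 → best response Up.
P1 against (Left, M): payoffs 17, 29 → best response Down.
P1 against (Left, B): payoffs 11, 32 → best response Down.
P1 against (Right, F): payoffs 54, 31 → best response Up.
P1 against (Right, M): payoffs 75, 16 → best response Up.
P1 against (Right, B): payoffs 70, 94 → best response Down.
P2 against (Up, F): payoffs 87, 88 → best response Right.
P2 against (Up, M): payoffs 85, 96 → best response Right.
P2 against (Up, B): payoffs 82, 35 → best response Left.
P2 against (Down, F): payoffs 85, 32 → best response Left.
P2 against (Down, M): payoffs 91, 83 → best response Left.
P2 against (Down, B): payoffs 11, 51 → best response Right.
P3 against (Up, Left): payoffs 25, 15, 82 → best response B.
P3 against (Up, Right): payoffs 94, 93, 41 → best response F.
P3 against (Down, Left): payoffs 20, 34, 33 → best response M.
P3 against (Down, Right): payoffs 19, 22, 23 → best response B.
Mutual best responses: (Up, Right, F); (Down, Left, M); (Down, Right, B).

Pure-strategy Nash equilibria: (Up, Right, F); (Down, Left, M); (Down, Right, B)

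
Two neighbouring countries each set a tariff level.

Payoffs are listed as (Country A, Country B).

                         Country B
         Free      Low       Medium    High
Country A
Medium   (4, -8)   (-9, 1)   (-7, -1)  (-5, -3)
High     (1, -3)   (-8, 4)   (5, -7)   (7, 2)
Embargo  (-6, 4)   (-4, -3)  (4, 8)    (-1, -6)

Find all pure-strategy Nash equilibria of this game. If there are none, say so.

none

Mark each player's best response to every combination of opponents' strategies; a profile where every player is best-responding is a pure Nash equilibrium.
Country A against Free: payoffs 4, 1, -6 → best response Medium.
Country A against Low: payoffs -9, -8, -4 → best response Embargo.
Country A against Medium: payoffs -7, 5, 4 → best response High.
Country A against High: payoffs -5, 7, -1 → best response High.
Country B against Medium: payoffs -8, 1, -1, -3 → best response Low.
Country B against High: payoffs -3, 4, -7, 2 → best response Low.
Country B against Embargo: payoffs 4, -3, 8, -6 → best response Medium.
No profile is a mutual best response for all players.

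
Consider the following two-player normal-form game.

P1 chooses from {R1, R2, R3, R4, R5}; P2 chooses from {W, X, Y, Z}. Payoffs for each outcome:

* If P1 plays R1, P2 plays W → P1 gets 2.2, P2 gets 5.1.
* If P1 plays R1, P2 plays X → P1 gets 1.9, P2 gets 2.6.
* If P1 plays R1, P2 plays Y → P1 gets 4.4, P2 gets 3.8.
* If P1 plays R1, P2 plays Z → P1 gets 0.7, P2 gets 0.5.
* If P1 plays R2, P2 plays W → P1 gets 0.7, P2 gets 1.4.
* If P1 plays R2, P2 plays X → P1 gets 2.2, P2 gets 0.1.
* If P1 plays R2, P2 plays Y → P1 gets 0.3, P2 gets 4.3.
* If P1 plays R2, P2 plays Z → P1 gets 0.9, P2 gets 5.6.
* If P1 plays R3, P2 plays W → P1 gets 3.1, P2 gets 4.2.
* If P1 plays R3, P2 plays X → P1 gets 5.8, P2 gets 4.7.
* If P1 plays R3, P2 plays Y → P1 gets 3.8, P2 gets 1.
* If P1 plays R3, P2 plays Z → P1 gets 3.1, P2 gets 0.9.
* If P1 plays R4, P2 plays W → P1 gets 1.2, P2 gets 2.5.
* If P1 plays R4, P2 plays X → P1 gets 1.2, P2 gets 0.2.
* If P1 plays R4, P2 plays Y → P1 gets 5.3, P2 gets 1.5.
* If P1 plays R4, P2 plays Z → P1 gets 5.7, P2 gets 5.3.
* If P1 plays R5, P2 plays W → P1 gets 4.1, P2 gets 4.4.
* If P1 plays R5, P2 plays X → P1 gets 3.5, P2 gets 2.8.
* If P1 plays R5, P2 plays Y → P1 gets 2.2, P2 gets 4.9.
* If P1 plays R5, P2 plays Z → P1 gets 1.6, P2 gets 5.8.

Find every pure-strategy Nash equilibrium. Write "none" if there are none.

P1 against W: payoffs 2.2, 0.7, 3.1, 1.2, 4.1 → best response R5.
P1 against X: payoffs 1.9, 2.2, 5.8, 1.2, 3.5 → best response R3.
P1 against Y: payoffs 4.4, 0.3, 3.8, 5.3, 2.2 → best response R4.
P1 against Z: payoffs 0.7, 0.9, 3.1, 5.7, 1.6 → best response R4.
P2 against R1: payoffs 5.1, 2.6, 3.8, 0.5 → best response W.
P2 against R2: payoffs 1.4, 0.1, 4.3, 5.6 → best response Z.
P2 against R3: payoffs 4.2, 4.7, 1, 0.9 → best response X.
P2 against R4: payoffs 2.5, 0.2, 1.5, 5.3 → best response Z.
P2 against R5: payoffs 4.4, 2.8, 4.9, 5.8 → best response Z.
Mutual best responses: (R3, X); (R4, Z).

(R3, X), (R4, Z)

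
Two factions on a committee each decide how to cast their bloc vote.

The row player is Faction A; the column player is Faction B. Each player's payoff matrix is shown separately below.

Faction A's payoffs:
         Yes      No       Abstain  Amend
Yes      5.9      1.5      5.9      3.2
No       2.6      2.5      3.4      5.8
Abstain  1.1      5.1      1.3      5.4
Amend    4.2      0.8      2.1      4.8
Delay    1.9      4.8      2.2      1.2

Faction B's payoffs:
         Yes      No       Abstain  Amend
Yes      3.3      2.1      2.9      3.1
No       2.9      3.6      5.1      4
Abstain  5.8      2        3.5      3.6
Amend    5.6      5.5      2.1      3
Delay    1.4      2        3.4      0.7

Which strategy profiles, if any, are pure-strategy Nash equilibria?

(Yes, Yes)

Faction A against Yes: payoffs 5.9, 2.6, 1.1, 4.2, 1.9 → best response Yes.
Faction A against No: payoffs 1.5, 2.5, 5.1, 0.8, 4.8 → best response Abstain.
Faction A against Abstain: payoffs 5.9, 3.4, 1.3, 2.1, 2.2 → best response Yes.
Faction A against Amend: payoffs 3.2, 5.8, 5.4, 4.8, 1.2 → best response No.
Faction B against Yes: payoffs 3.3, 2.1, 2.9, 3.1 → best response Yes.
Faction B against No: payoffs 2.9, 3.6, 5.1, 4 → best response Abstain.
Faction B against Abstain: payoffs 5.8, 2, 3.5, 3.6 → best response Yes.
Faction B against Amend: payoffs 5.6, 5.5, 2.1, 3 → best response Yes.
Faction B against Delay: payoffs 1.4, 2, 3.4, 0.7 → best response Abstain.
Mutual best responses: (Yes, Yes).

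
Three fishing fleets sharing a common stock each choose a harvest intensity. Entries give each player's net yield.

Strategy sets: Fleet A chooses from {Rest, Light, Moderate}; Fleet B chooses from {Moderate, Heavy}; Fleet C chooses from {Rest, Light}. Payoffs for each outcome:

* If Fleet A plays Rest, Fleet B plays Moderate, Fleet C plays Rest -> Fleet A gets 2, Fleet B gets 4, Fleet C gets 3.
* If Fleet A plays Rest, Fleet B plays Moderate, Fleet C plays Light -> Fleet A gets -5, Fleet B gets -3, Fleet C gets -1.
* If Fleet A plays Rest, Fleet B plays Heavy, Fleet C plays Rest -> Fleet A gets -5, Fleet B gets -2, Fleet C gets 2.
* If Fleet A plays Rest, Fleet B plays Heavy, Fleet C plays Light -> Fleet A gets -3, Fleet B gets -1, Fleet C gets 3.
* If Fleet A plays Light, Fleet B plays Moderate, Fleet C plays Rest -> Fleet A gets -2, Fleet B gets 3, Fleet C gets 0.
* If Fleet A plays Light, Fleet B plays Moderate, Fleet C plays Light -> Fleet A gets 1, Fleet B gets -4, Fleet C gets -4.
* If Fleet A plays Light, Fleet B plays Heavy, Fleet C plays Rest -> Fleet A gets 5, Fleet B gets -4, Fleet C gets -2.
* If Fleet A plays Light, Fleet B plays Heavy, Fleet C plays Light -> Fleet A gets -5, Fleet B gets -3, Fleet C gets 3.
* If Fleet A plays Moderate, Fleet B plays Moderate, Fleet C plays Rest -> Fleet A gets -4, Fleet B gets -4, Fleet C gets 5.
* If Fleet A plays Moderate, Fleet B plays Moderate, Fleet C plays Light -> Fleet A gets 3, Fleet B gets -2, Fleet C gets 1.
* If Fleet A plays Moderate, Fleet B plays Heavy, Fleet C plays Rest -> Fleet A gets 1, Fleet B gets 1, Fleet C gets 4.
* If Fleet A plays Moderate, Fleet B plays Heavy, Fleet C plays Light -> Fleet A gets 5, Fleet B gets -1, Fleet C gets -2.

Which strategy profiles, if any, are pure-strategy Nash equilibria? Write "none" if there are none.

Fleet A against (Moderate, Rest): payoffs 2, -2, -4 → best response Rest.
Fleet A against (Moderate, Light): payoffs -5, 1, 3 → best response Moderate.
Fleet A against (Heavy, Rest): payoffs -5, 5, 1 → best response Light.
Fleet A against (Heavy, Light): payoffs -3, -5, 5 → best response Moderate.
Fleet B against (Rest, Rest): payoffs 4, -2 → best response Moderate.
Fleet B against (Rest, Light): payoffs -3, -1 → best response Heavy.
Fleet B against (Light, Rest): payoffs 3, -4 → best response Moderate.
Fleet B against (Light, Light): payoffs -4, -3 → best response Heavy.
Fleet B against (Moderate, Rest): payoffs -4, 1 → best response Heavy.
Fleet B against (Moderate, Light): payoffs -2, -1 → best response Heavy.
Fleet C against (Rest, Moderate): payoffs 3, -1 → best response Rest.
Fleet C against (Rest, Heavy): payoffs 2, 3 → best response Light.
Fleet C against (Light, Moderate): payoffs 0, -4 → best response Rest.
Fleet C against (Light, Heavy): payoffs -2, 3 → best response Light.
Fleet C against (Moderate, Moderate): payoffs 5, 1 → best response Rest.
Fleet C against (Moderate, Heavy): payoffs 4, -2 → best response Rest.
Mutual best responses: (Rest, Moderate, Rest).

Pure NE: (Rest, Moderate, Rest)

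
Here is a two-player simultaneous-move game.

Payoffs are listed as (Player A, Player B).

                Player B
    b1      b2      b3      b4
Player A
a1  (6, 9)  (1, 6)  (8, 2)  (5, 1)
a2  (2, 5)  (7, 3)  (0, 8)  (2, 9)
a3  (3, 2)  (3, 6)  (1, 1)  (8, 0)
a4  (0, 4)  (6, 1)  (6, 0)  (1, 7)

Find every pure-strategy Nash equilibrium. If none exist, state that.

The unique pure-strategy Nash equilibrium is (a1, b1).

(a1, b1): Player A gets 6, best alternative 3; Player B gets 9, best alternative 6. No profitable deviation — NE.
(a1, b2): Player A can switch to a2 (1 → 7). Not NE.
(a1, b3): Player B can switch to b1 (2 → 9). Not NE.
(a1, b4): Player A can switch to a3 (5 → 8). Not NE.
(a2, b1): Player A can switch to a1 (2 → 6). Not NE.
(a2, b2): Player B can switch to b1 (3 → 5). Not NE.
(a2, b3): Player A can switch to a1 (0 → 8). Not NE.
(The remaining 9 profiles each have a profitable deviation by the same check.)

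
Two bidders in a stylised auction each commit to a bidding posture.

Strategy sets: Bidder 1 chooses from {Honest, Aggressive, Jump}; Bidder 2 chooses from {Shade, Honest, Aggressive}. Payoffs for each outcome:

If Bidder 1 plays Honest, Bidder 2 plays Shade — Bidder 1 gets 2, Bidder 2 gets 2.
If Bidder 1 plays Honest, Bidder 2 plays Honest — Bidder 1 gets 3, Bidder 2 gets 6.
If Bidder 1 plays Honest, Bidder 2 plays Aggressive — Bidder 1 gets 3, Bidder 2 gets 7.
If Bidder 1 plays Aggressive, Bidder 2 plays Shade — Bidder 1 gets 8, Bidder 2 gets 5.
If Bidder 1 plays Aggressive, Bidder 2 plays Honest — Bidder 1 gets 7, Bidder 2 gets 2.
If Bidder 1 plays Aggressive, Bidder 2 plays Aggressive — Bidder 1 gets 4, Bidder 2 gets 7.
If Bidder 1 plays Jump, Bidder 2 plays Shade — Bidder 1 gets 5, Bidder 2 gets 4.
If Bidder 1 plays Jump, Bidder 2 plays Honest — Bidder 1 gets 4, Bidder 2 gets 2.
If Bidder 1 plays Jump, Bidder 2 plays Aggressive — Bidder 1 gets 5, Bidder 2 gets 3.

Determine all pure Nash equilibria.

No pure-strategy Nash equilibrium.

Bidder 1 against Shade: payoffs 2, 8, 5 → best response Aggressive.
Bidder 1 against Honest: payoffs 3, 7, 4 → best response Aggressive.
Bidder 1 against Aggressive: payoffs 3, 4, 5 → best response Jump.
Bidder 2 against Honest: payoffs 2, 6, 7 → best response Aggressive.
Bidder 2 against Aggressive: payoffs 5, 2, 7 → best response Aggressive.
Bidder 2 against Jump: payoffs 4, 2, 3 → best response Shade.
No profile is a mutual best response for all players.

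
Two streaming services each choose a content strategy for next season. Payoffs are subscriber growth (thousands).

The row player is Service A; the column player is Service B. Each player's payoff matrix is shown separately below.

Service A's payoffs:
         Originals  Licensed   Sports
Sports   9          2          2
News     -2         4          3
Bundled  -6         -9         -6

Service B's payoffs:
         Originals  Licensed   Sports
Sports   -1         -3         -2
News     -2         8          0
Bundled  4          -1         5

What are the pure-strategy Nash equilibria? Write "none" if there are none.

(Sports, Originals); (News, Licensed)

(Sports, Originals): Service A gets 9, best alternative -2; Service B gets -1, best alternative -2. No profitable deviation — NE.
(Sports, Licensed): Service A can switch to News (2 → 4). Not NE.
(Sports, Sports): Service A can switch to News (2 → 3). Not NE.
(News, Originals): Service A can switch to Sports (-2 → 9). Not NE.
(News, Licensed): Service A gets 4, best alternative 2; Service B gets 8, best alternative 0. No profitable deviation — NE.
(News, Sports): Service B can switch to Licensed (0 → 8). Not NE.
(Bundled, Originals): Service A can switch to Sports (-6 → 9). Not NE.
(Bundled, Licensed): Service A can switch to Sports (-9 → 2). Not NE.
(Bundled, Sports): Service A can switch to Sports (-6 → 2). Not NE.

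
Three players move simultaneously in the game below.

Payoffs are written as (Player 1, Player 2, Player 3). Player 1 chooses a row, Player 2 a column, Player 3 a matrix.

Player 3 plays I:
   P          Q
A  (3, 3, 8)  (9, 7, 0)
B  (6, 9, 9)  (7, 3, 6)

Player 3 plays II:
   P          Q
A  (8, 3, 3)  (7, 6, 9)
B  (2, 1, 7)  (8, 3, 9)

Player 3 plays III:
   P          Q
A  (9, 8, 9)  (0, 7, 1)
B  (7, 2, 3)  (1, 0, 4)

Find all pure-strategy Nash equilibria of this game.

(A, P, III) and (B, P, I) and (B, Q, II)

(A, P, I): Player 1 can switch to B (3 → 6). Not NE.
(A, P, II): Player 2 can switch to Q (3 → 6). Not NE.
(A, P, III): Player 1 gets 9, best alternative 7; Player 2 gets 8, best alternative 7; Player 3 gets 9, best alternative 8. No profitable deviation — NE.
(A, Q, I): Player 3 can switch to II (0 → 9). Not NE.
(A, Q, II): Player 1 can switch to B (7 → 8). Not NE.
(A, Q, III): Player 1 can switch to B (0 → 1). Not NE.
(B, P, I): Player 1 gets 6, best alternative 3; Player 2 gets 9, best alternative 3; Player 3 gets 9, best alternative 7. No profitable deviation — NE.
(B, P, II): Player 1 can switch to A (2 → 8). Not NE.
(B, P, III): Player 1 can switch to A (7 → 9). Not NE.
(B, Q, I): Player 1 can switch to A (7 → 9). Not NE.
(B, Q, II): Player 1 gets 8, best alternative 7; Player 2 gets 3, best alternative 1; Player 3 gets 9, best alternative 6. No profitable deviation — NE.
(The remaining 1 profile has a profitable deviation by the same check.)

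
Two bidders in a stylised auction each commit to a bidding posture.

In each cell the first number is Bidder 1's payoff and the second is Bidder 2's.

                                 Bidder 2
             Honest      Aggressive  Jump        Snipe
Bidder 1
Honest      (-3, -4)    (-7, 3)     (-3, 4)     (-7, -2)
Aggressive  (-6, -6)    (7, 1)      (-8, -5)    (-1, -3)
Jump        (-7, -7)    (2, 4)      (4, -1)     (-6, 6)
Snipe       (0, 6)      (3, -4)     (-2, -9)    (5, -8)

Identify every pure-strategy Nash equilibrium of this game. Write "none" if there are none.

(Honest, Honest): Bidder 1 can switch to Snipe (-3 → 0). Not NE.
(Honest, Aggressive): Bidder 1 can switch to Aggressive (-7 → 7). Not NE.
(Honest, Jump): Bidder 1 can switch to Jump (-3 → 4). Not NE.
(Honest, Snipe): Bidder 1 can switch to Aggressive (-7 → -1). Not NE.
(Aggressive, Honest): Bidder 1 can switch to Honest (-6 → -3). Not NE.
(Aggressive, Aggressive): Bidder 1 gets 7, best alternative 3; Bidder 2 gets 1, best alternative -3. No profitable deviation — NE.
(Aggressive, Jump): Bidder 1 can switch to Honest (-8 → -3). Not NE.
(Aggressive, Snipe): Bidder 1 can switch to Snipe (-1 → 5). Not NE.
(Jump, Honest): Bidder 1 can switch to Honest (-7 → -3). Not NE.
(Jump, Aggressive): Bidder 1 can switch to Aggressive (2 → 7). Not NE.
(Jump, Jump): Bidder 2 can switch to Aggressive (-1 → 4). Not NE.
(Snipe, Honest): Bidder 1 gets 0, best alternative -3; Bidder 2 gets 6, best alternative -4. No profitable deviation — NE.
(The remaining 4 profiles each have a profitable deviation by the same check.)

(Aggressive, Aggressive) and (Snipe, Honest)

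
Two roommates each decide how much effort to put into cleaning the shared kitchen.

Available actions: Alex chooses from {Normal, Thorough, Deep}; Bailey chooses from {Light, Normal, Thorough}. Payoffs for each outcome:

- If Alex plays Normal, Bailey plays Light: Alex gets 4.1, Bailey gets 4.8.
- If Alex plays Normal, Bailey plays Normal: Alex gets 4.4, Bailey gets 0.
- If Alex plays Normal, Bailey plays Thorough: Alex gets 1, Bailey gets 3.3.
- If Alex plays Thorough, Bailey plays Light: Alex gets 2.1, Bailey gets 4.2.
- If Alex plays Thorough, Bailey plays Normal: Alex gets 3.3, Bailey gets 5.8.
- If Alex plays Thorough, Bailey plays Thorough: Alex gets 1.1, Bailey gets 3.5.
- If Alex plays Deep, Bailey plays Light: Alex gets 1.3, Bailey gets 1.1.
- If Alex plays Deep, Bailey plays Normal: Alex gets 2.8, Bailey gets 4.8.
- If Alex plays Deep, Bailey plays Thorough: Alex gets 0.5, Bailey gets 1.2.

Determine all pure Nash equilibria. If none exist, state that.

(Normal, Light)

For each player, find the best response to each opponent profile; mutual best responses are the pure NE.
Alex against Light: payoffs 4.1, 2.1, 1.3 → best response Normal.
Alex against Normal: payoffs 4.4, 3.3, 2.8 → best response Normal.
Alex against Thorough: payoffs 1, 1.1, 0.5 → best response Thorough.
Bailey against Normal: payoffs 4.8, 0, 3.3 → best response Light.
Bailey against Thorough: payoffs 4.2, 5.8, 3.5 → best response Normal.
Bailey against Deep: payoffs 1.1, 4.8, 1.2 → best response Normal.
Mutual best responses: (Normal, Light).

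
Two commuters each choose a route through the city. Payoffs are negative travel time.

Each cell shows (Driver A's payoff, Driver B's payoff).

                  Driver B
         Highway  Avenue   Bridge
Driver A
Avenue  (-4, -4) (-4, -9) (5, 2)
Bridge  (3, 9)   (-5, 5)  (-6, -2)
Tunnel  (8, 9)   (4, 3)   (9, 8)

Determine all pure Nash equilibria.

Pure NE: (Tunnel, Highway)

For each strategy profile, look for a profitable unilateral deviation.
(Avenue, Highway): Driver A can switch to Bridge (-4 → 3). Not NE.
(Avenue, Avenue): Driver A can switch to Tunnel (-4 → 4). Not NE.
(Avenue, Bridge): Driver A can switch to Tunnel (5 → 9). Not NE.
(Bridge, Highway): Driver A can switch to Tunnel (3 → 8). Not NE.
(Bridge, Avenue): Driver A can switch to Avenue (-5 → -4). Not NE.
(Bridge, Bridge): Driver A can switch to Avenue (-6 → 5). Not NE.
(Tunnel, Highway): Driver A gets 8, best alternative 3; Driver B gets 9, best alternative 8. No profitable deviation — NE.
(Tunnel, Avenue): Driver B can switch to Highway (3 → 9). Not NE.
(Tunnel, Bridge): Driver B can switch to Highway (8 → 9). Not NE.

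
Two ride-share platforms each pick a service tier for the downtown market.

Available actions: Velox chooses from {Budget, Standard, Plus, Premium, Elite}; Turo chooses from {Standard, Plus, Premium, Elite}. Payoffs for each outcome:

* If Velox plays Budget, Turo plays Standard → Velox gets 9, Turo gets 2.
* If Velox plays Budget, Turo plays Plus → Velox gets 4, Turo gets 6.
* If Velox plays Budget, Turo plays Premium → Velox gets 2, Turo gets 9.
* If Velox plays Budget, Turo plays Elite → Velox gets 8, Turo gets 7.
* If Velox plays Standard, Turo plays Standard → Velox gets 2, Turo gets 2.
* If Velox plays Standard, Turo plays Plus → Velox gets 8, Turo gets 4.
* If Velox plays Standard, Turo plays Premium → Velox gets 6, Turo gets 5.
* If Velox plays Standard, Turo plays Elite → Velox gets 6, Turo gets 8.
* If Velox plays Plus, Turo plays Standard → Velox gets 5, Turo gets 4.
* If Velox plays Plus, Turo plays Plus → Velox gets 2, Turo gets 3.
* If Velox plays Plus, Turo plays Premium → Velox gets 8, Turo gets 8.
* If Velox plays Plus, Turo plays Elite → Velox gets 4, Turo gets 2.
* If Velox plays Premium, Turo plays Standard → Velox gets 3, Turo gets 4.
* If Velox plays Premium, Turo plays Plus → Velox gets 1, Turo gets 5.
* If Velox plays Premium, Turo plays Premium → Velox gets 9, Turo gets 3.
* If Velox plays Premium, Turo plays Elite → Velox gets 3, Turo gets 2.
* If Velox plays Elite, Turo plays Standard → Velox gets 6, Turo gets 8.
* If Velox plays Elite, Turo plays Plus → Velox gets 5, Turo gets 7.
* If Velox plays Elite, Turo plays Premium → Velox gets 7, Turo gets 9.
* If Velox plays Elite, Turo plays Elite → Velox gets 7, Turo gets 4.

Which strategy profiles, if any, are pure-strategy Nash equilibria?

none

Velox against Standard: payoffs 9, 2, 5, 3, 6 → best response Budget.
Velox against Plus: payoffs 4, 8, 2, 1, 5 → best response Standard.
Velox against Premium: payoffs 2, 6, 8, 9, 7 → best response Premium.
Velox against Elite: payoffs 8, 6, 4, 3, 7 → best response Budget.
Turo against Budget: payoffs 2, 6, 9, 7 → best response Premium.
Turo against Standard: payoffs 2, 4, 5, 8 → best response Elite.
Turo against Plus: payoffs 4, 3, 8, 2 → best response Premium.
Turo against Premium: payoffs 4, 5, 3, 2 → best response Plus.
Turo against Elite: payoffs 8, 7, 9, 4 → best response Premium.
No profile is a mutual best response for all players.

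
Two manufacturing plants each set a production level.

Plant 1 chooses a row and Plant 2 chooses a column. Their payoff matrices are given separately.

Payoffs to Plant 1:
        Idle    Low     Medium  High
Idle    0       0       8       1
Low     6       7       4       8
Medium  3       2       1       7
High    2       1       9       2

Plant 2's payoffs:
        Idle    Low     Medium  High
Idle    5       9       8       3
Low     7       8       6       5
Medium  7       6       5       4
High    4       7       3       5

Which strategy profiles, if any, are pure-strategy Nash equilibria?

Plant 1 against Idle: payoffs 0, 6, 3, 2 → best response Low.
Plant 1 against Low: payoffs 0, 7, 2, 1 → best response Low.
Plant 1 against Medium: payoffs 8, 4, 1, 9 → best response High.
Plant 1 against High: payoffs 1, 8, 7, 2 → best response Low.
Plant 2 against Idle: payoffs 5, 9, 8, 3 → best response Low.
Plant 2 against Low: payoffs 7, 8, 6, 5 → best response Low.
Plant 2 against Medium: payoffs 7, 6, 5, 4 → best response Idle.
Plant 2 against High: payoffs 4, 7, 3, 5 → best response Low.
Mutual best responses: (Low, Low).

Pure NE: (Low, Low)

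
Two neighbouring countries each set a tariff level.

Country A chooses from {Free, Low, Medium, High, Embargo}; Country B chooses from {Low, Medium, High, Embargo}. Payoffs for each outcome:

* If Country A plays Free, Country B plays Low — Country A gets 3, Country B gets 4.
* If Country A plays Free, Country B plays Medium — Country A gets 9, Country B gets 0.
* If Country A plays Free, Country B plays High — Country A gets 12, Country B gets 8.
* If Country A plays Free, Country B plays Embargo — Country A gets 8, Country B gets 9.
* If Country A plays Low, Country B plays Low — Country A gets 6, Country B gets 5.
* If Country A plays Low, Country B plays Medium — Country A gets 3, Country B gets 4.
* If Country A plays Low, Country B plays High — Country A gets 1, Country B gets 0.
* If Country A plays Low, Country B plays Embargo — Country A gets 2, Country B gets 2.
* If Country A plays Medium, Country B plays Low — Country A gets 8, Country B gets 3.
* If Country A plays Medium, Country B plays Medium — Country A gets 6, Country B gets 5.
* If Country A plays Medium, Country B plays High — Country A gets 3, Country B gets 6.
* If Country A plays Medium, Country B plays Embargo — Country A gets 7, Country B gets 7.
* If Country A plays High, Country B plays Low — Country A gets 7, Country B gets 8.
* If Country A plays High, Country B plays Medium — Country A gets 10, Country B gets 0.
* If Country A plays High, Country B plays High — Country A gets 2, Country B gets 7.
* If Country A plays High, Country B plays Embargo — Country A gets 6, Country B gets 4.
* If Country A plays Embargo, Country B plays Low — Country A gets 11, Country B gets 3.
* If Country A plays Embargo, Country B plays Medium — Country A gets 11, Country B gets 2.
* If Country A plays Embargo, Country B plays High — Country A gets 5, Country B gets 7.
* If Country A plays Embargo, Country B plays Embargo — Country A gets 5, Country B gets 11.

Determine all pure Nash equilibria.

Country A against Low: payoffs 3, 6, 8, 7, 11 → best response Embargo.
Country A against Medium: payoffs 9, 3, 6, 10, 11 → best response Embargo.
Country A against High: payoffs 12, 1, 3, 2, 5 → best response Free.
Country A against Embargo: payoffs 8, 2, 7, 6, 5 → best response Free.
Country B against Free: payoffs 4, 0, 8, 9 → best response Embargo.
Country B against Low: payoffs 5, 4, 0, 2 → best response Low.
Country B against Medium: payoffs 3, 5, 6, 7 → best response Embargo.
Country B against High: payoffs 8, 0, 7, 4 → best response Low.
Country B against Embargo: payoffs 3, 2, 7, 11 → best response Embargo.
Mutual best responses: (Free, Embargo).

(Free, Embargo)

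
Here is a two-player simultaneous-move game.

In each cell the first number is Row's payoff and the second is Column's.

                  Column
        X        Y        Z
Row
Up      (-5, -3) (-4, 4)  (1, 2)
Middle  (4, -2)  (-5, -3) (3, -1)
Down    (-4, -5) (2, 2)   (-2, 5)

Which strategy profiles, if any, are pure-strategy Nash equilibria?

(Middle, Z)

(Up, X): Row can switch to Middle (-5 → 4). Not NE.
(Up, Y): Row can switch to Down (-4 → 2). Not NE.
(Up, Z): Row can switch to Middle (1 → 3). Not NE.
(Middle, X): Column can switch to Z (-2 → -1). Not NE.
(Middle, Y): Row can switch to Up (-5 → -4). Not NE.
(Middle, Z): Row gets 3, best alternative 1; Column gets -1, best alternative -2. No profitable deviation — NE.
(Down, X): Row can switch to Middle (-4 → 4). Not NE.
(Down, Y): Column can switch to Z (2 → 5). Not NE.
(Down, Z): Row can switch to Up (-2 → 1). Not NE.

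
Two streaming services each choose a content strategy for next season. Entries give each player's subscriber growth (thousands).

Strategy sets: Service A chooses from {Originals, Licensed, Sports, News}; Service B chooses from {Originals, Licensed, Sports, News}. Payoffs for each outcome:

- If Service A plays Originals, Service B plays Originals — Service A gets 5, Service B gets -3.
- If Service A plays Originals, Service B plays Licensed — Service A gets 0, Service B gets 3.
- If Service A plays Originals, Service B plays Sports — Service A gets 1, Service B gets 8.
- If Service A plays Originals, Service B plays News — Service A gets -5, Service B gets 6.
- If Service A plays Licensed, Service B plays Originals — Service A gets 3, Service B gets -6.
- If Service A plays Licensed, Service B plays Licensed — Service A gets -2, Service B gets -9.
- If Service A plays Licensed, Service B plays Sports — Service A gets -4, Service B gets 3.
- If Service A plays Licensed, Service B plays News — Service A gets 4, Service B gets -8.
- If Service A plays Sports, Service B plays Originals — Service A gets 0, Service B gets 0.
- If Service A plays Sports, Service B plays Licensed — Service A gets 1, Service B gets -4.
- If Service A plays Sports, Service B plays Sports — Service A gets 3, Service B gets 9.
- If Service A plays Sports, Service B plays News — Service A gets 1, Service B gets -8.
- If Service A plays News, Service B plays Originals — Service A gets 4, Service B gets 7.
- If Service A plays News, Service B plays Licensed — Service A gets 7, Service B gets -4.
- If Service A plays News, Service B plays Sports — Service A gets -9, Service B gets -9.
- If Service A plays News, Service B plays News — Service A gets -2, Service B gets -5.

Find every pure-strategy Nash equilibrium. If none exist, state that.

(Sports, Sports)

Service A against Originals: payoffs 5, 3, 0, 4 → best response Originals.
Service A against Licensed: payoffs 0, -2, 1, 7 → best response News.
Service A against Sports: payoffs 1, -4, 3, -9 → best response Sports.
Service A against News: payoffs -5, 4, 1, -2 → best response Licensed.
Service B against Originals: payoffs -3, 3, 8, 6 → best response Sports.
Service B against Licensed: payoffs -6, -9, 3, -8 → best response Sports.
Service B against Sports: payoffs 0, -4, 9, -8 → best response Sports.
Service B against News: payoffs 7, -4, -9, -5 → best response Originals.
Mutual best responses: (Sports, Sports).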